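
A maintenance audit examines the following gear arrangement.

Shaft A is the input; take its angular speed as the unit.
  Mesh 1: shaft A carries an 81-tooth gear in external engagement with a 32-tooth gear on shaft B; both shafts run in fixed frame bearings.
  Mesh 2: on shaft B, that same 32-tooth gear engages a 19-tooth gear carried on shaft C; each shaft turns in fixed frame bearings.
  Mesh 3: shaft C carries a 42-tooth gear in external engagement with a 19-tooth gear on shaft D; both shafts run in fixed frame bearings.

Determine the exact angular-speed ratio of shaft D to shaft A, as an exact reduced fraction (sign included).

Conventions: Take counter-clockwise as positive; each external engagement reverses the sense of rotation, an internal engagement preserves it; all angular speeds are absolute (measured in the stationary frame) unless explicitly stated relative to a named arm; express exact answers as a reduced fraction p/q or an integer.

-3402/361

class = fixed-axis compound train [3 meshes; 3 ratios multiply, 3 sense flips]
mesh 1 [81T→32T]: running ratio 81/32, sense −
mesh 2 [32T→19T]: running ratio 81/19, sense +
mesh 3 [42T→19T]: running ratio 3402/361, sense −
ω_out/ω_in = -3402/361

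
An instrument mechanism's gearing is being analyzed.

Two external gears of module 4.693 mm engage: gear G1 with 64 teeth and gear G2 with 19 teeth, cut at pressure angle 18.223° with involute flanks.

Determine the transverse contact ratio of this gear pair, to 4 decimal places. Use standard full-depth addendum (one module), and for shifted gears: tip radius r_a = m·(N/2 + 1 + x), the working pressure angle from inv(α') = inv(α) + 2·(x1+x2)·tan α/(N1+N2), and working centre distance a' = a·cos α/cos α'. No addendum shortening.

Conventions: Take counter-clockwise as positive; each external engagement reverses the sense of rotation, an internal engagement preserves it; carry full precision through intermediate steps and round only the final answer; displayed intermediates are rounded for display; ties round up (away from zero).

1.7566

topology: single-mesh involute geometry — m = 4.693, 64T/19T pair
base radii: r_b1 = 142.644162, r_b2 = 42.347486
tip radii: r_a1 = 154.869000, r_a2 = 49.276500
no profile shift: α' = α, a' = a
action lengths: √(r_a1²−r_b1²) = 60.307961, √(r_a2²−r_b2²) = 25.196506
base pitch p_b = π·m·cos α = 14.004058
CR = (60.307961 + 25.196506 − 194.759500·sin 18.22300°)/14.004058 = 1.756634
contact ratio ≈ 1.7566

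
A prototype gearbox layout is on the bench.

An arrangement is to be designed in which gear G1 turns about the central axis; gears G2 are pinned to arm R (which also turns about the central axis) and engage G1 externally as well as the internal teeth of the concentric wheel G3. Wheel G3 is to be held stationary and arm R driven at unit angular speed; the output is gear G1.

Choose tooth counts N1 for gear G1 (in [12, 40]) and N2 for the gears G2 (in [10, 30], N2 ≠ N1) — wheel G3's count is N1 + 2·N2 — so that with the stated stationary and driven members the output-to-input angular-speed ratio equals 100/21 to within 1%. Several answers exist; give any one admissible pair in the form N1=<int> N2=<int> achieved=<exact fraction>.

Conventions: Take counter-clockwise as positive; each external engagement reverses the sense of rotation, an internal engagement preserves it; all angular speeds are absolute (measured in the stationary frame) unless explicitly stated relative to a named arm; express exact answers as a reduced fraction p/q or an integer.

N1=21 N2=29 achieved=100/21

planetary set to be sized for 100/21 (Willis relation)
Willis with ω_ring = 0: ω_sun/ω_arm = (N1+N3)/N1; set equal to 100/21  ⇒  N3/N1 = 100/21 − 1 = 79/21
N3 = N1 + 2·N2  ⇒  N2/N1 = (N3/N1 − 1)/2 = (79/21 − 1)/2 = 29/21
smallest multiple with N1 ≥ 12 and N2 ≥ 10: k = 1  ⇒  N1 = 1·21 = 21, N2 = 1·29 = 29 (N1 ≤ 40, N2 ≤ 30, N2 ≠ N1 ✓), N3 = 21 + 2·29 = 79
check: (N1+N3)/N1 with N1 = 21, N3 = 79 gives 100/21; |achieved − target| = 0 ≤ 1/21 ✓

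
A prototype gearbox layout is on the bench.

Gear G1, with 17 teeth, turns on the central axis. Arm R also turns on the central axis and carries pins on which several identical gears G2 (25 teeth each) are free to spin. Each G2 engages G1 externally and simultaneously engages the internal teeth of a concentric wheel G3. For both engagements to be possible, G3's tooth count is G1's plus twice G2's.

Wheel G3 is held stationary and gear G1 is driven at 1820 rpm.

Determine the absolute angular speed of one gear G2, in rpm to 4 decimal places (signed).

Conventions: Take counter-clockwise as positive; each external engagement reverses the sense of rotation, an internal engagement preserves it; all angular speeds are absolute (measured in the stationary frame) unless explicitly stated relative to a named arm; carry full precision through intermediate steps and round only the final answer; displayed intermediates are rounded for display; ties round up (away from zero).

topology: planetary set — G1 17T / G2 25T / G3 67T, arm = carrier (Willis)
normalise by the input: solve with ω_sun = 1, then scale by 1820 rpm
ring teeth: 17 + 2·25 = 67
17(ω_sun−ω_arm) = −67(ω_ring−ω_arm),  ω_ring = 0, ω_sun = 1
17(1−ω_arm) = −67(0−ω_arm)  ⇒  84·ω_arm = 17  ⇒  ω_arm = 17/84
sun–planet mesh: 17·(1−17/84) = −25·(ω_p−ω_arm)  ⇒  ω_p−ω_arm = -1139/2100
ω_p = 17/84 − 1139/2100 = -17/50
scale: ω_p = -17/50 × 1820 rpm = -618.8000 rpm

-618.8000 rpm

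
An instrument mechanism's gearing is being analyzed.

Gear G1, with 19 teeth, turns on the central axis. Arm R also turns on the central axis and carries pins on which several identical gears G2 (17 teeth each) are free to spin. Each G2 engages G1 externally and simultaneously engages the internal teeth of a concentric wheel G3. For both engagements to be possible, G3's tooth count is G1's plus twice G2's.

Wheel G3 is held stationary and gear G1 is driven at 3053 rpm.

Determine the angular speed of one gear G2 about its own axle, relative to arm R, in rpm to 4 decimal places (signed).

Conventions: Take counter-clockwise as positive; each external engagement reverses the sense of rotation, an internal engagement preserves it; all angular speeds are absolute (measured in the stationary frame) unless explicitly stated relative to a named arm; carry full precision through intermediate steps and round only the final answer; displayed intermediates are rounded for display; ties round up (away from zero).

recognized (axles ride arm R): planetary set, 19/17/53 teeth
normalise by the input: solve with ω_sun = 1, then scale by 3053 rpm
ring teeth: 19 + 2·17 = 53
19(ω_sun−ω_arm) = −53(ω_ring−ω_arm),  ω_ring = 0, ω_sun = 1
19(1−ω_arm) = −53(0−ω_arm)  ⇒  72·ω_arm = 19  ⇒  ω_arm = 19/72
sun–planet mesh: 19·(1−19/72) = −17·(ω_p−ω_arm)  ⇒  ω_p−ω_arm = -1007/1224
scale: ω_p−ω_arm = -1007/1224 × 3053 rpm = -2511.7410 rpm

-2511.7410 rpm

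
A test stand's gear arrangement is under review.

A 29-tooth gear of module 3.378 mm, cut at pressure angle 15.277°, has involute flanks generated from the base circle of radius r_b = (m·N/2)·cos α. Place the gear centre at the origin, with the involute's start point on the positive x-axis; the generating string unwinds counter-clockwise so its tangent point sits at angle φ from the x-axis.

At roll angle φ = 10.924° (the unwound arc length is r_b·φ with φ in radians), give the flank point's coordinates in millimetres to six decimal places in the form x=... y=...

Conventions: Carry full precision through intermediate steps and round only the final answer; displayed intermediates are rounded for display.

x=48.101182 y=0.108763

recognized (one wheel, involute flank): single-mesh tooth geometry, m = 3.378, N = 29
pitch radius r_p = m·N/2 = 3.378·29/2 = 48.981000
base radius r_b = r_p·cos α = 48.981000·cos 15.277° = 47.250171
roll angle φ = 10.924° = 0.19065977 rad
x = r_b·(cos φ + φ·sin φ) = 48.101182
y = r_b·(sin φ − φ·cos φ) = 0.108763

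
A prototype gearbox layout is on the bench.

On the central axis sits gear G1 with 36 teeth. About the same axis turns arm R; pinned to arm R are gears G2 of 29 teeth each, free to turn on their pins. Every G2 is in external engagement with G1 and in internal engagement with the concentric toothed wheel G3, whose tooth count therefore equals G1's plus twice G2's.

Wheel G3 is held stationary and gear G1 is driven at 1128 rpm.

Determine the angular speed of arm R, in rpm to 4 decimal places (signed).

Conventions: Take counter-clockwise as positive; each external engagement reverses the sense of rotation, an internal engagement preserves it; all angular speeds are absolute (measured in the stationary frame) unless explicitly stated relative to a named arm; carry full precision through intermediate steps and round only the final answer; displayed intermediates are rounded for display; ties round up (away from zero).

planetary set (36T centre, 29T on arm, 94T internal) — Willis relation
normalise by the input: solve with ω_sun = 1, then scale by 1128 rpm
ring teeth: 36 + 2·29 = 94
36(ω_sun−ω_arm) = −94(ω_ring−ω_arm),  ω_ring = 0, ω_sun = 1
36(1−ω_arm) = −94(0−ω_arm)  ⇒  130·ω_arm = 36  ⇒  ω_arm = 18/65
scale: ω_arm = 18/65 × 1128 rpm = +312.3692 rpm

+312.3692 rpm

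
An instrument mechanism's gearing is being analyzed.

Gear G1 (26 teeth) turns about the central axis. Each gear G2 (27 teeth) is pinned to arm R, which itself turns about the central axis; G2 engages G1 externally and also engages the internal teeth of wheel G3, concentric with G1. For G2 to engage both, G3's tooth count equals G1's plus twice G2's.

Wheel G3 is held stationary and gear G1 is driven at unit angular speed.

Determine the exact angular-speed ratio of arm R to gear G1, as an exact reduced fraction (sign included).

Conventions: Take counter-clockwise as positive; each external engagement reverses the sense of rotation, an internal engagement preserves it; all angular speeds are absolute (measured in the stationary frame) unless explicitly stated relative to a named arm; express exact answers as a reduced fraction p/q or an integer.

13/53

topology: planetary set — G1 26T / G2 27T / G3 80T, arm = carrier (Willis)
ring teeth: 26 + 2·27 = 80
26(ω_sun−ω_arm) = −80(ω_ring−ω_arm),  ω_ring = 0, ω_sun = 1
26(1−ω_arm) = −80(0−ω_arm)  ⇒  106·ω_arm = 26  ⇒  ω_arm = 13/53
ω_out/ω_in = 13/53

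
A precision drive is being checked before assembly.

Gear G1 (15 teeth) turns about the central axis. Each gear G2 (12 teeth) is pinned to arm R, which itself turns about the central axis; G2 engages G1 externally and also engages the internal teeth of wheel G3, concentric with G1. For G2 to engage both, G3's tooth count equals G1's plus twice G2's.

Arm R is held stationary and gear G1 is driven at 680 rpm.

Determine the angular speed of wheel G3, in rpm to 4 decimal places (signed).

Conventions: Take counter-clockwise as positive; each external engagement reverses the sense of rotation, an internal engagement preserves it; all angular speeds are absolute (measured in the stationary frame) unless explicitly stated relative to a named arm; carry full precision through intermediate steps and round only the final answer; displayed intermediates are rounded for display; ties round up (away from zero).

-261.5385 rpm

class = planetary set [G3 = 15+2·12 = 39; Willis about the carrier]
normalise by the input: solve with ω_sun = 1, then scale by 680 rpm
ring teeth: 15 + 2·12 = 39
15(ω_sun−ω_arm) = −39(ω_ring−ω_arm),  ω_arm = 0, ω_sun = 1
ω_ring = 0 − (15/39)(1−0) = -5/13
scale: ω_ring = -5/13 × 680 rpm = -261.5385 rpm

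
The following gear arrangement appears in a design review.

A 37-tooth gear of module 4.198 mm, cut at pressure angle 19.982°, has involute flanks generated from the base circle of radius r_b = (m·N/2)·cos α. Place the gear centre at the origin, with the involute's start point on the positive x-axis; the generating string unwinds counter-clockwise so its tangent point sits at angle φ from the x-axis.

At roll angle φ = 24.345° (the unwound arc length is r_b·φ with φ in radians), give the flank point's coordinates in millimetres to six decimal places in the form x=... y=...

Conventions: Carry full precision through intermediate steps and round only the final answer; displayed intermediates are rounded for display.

class = single-mesh tooth geometry [base-circle involute, m = 4.198, 37T]
pitch radius r_p = m·N/2 = 4.198·37/2 = 77.663000
base radius r_b = r_p·cos α = 77.663000·cos 19.982° = 72.987689
roll angle φ = 24.345° = 0.42490041 rad
x = r_b·(cos φ + φ·sin φ) = 79.281893
y = r_b·(sin φ − φ·cos φ) = 1.832857

x=79.281893 y=1.832857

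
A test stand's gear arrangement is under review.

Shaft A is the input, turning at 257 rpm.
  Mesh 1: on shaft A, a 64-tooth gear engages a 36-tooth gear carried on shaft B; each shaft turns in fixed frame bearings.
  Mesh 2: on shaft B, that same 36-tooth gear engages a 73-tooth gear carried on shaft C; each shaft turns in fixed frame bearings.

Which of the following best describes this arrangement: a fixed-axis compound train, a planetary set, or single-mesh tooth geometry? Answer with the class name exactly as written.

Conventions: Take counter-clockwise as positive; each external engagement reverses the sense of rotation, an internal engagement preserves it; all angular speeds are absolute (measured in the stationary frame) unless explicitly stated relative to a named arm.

fixed-axis compound train

class = fixed-axis compound train [2 meshes; 2 ratios multiply, 2 sense flips]
classification: fixed-axis compound train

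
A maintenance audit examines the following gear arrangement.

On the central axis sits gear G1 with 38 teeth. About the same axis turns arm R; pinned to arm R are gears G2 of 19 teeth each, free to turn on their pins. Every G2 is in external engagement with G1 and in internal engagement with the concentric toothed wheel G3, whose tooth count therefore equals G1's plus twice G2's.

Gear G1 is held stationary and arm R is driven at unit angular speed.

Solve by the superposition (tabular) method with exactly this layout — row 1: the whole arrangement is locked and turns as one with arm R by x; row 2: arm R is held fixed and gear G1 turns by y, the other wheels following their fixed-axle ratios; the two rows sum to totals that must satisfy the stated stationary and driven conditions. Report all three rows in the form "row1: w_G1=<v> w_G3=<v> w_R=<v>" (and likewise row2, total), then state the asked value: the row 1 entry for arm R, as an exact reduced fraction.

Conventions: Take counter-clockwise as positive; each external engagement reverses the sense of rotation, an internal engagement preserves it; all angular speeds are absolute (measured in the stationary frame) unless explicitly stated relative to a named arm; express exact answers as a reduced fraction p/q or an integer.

row1: w_G1=1 w_G3=1 w_R=1
row2: w_G1=-1 w_G3=1/2 w_R=0
total: w_G1=0 w_G3=3/2 w_R=1
asked value: 1

recognized (axles ride arm R): planetary set, 38/19/76 teeth
superposition row 1 [locked train]: every member turns x
row 2 (arm held, sun turns y): ω_ring = −(38/76)·y, ω_arm = 0
boundary: total ω_sun = x + y = 0 and total ω_arm = x = 1  ⇒  y = -1, x = 1
row 2 ring = −(38/76)·(-1) = 1/2
totals (row 1 + row 2): sun 1 + (-1) = 0, ring 1 + 1/2 = 3/2, arm 1 + 0 = 1
asked cell (row1, arm) = 1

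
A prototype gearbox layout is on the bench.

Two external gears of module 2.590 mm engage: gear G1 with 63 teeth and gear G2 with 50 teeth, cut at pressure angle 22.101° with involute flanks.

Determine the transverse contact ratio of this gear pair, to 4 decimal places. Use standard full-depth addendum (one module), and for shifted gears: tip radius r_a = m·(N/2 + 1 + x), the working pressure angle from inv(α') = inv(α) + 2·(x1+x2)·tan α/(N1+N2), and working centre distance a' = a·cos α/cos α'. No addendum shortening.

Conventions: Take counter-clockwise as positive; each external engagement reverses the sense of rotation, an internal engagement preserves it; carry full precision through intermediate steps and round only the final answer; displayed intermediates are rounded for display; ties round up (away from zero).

1.6667

class = single-mesh tooth geometry [involute pair 63T × 50T, m = 2.590]
base radii: r_b1 = 75.590303, r_b2 = 59.992304
tip radii: r_a1 = 84.175000, r_a2 = 67.340000
no profile shift: α' = α, a' = a
action lengths: √(r_a1²−r_b1²) = 37.034265, √(r_a2²−r_b2²) = 30.587564
base pitch p_b = π·m·cos α = 7.538855
CR = (37.034265 + 30.587564 − 146.335000·sin 22.10100°)/7.538855 = 1.666657
contact ratio ≈ 1.6667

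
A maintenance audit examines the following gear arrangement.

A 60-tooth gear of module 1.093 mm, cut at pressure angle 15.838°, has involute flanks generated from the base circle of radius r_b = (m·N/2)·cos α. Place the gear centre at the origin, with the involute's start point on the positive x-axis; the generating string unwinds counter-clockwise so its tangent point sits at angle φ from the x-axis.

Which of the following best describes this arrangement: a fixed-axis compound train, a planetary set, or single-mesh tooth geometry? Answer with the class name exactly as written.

recognized (one wheel, involute flank): single-mesh tooth geometry, m = 1.093, N = 60
classification: single-mesh tooth geometry

single-mesh tooth geometry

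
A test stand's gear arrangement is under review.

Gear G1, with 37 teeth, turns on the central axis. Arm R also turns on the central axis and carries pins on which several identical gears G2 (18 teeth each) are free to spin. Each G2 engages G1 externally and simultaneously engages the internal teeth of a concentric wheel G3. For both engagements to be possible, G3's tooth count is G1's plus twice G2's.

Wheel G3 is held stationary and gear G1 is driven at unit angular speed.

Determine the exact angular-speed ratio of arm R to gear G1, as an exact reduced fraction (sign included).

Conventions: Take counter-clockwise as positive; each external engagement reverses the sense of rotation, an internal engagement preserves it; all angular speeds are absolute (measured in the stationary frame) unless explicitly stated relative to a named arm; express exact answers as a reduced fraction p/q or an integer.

37/110

planetary set (37T centre, 18T on arm, 73T internal) — Willis relation
ring teeth: 37 + 2·18 = 73
37(ω_sun−ω_arm) = −73(ω_ring−ω_arm),  ω_ring = 0, ω_sun = 1
37(1−ω_arm) = −73(0−ω_arm)  ⇒  110·ω_arm = 37  ⇒  ω_arm = 37/110
ω_out/ω_in = 37/110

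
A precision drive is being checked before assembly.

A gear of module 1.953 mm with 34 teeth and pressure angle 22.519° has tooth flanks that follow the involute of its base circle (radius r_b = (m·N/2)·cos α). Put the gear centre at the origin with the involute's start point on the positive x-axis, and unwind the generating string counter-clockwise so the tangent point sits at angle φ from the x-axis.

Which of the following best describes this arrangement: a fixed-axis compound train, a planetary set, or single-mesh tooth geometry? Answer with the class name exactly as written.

single-mesh tooth geometry

single-mesh involute tooth geometry (34T wheel at module 1.953)
classification: single-mesh tooth geometry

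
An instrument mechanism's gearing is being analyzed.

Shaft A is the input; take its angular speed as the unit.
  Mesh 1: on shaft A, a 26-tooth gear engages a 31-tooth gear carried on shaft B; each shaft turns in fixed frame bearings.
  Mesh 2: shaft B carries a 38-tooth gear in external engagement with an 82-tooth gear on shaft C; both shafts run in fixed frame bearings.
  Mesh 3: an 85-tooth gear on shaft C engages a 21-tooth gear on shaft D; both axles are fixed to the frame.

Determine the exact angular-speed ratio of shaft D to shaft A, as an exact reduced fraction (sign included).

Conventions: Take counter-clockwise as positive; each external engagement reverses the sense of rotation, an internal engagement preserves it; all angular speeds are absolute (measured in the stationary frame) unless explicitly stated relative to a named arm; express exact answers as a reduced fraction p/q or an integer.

class = fixed-axis compound train [3 meshes; 3 ratios multiply, 3 sense flips]
mesh 1 [26T→31T]: running ratio 26/31, sense −
mesh 2 [38T→82T]: running ratio 494/1271, sense +
mesh 3 [85T→21T]: running ratio 41990/26691, sense −
ω_out/ω_in = -41990/26691

-41990/26691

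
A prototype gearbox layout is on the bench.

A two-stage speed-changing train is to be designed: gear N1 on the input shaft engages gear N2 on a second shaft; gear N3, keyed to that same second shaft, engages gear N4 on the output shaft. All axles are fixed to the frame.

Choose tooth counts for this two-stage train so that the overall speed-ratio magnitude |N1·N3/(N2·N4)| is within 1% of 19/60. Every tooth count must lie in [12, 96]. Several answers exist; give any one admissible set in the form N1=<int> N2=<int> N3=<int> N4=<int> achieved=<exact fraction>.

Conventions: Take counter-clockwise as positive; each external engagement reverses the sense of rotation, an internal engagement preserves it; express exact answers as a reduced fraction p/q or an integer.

class = fixed-axis compound train [2-stage, 19/60 wanted]
target = 19/60 in lowest terms: an exact hit needs N1·N3 = k·19 and N2·N4 = k·60 for one integer k, every count in [12, 96]; additionally prefer no 1:1 stage (N1 ≠ N2, N3 ≠ N4)
k = 1…11: no 1:1-free in-range split of k·19 and k·60 into factor pairs; take k = 12
k = 12: N1·N3 = 228 = 12·19, N2·N4 = 720 = 60·12
achieved = 12·19/(60·12) = 19/60; |achieved − target| = 0 ≤ 19/6000 ✓

N1=12 N2=60 N3=19 N4=12 achieved=19/60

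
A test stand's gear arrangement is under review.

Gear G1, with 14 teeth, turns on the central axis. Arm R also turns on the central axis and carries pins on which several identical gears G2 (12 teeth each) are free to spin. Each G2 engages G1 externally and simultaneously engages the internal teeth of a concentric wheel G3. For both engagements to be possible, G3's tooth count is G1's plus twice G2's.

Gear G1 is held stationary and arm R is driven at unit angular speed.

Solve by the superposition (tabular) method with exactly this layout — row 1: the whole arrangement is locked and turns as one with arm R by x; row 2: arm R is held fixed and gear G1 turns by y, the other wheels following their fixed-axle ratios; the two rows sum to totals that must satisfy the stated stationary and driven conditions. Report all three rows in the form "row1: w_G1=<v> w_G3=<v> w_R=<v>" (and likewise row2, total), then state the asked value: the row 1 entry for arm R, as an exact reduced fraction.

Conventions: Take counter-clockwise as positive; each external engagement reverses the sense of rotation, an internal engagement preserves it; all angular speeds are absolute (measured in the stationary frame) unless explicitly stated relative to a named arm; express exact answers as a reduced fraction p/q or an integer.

topology: planetary set — G1 14T / G2 12T / G3 38T, arm = carrier (Willis)
superposition row 1 [locked train]: every member turns x
row 2 (arm held, sun turns y): ω_ring = −(14/38)·y, ω_arm = 0
boundary: total ω_sun = x + y = 0 and total ω_arm = x = 1  ⇒  y = -1, x = 1
row 2 ring = −(14/38)·(-1) = 7/19
totals (row 1 + row 2): sun 1 + (-1) = 0, ring 1 + 7/19 = 26/19, arm 1 + 0 = 1
asked cell (row1, arm) = 1

row1: w_G1=1 w_G3=1 w_R=1
row2: w_G1=-1 w_G3=7/19 w_R=0
total: w_G1=0 w_G3=26/19 w_R=1
asked value: 1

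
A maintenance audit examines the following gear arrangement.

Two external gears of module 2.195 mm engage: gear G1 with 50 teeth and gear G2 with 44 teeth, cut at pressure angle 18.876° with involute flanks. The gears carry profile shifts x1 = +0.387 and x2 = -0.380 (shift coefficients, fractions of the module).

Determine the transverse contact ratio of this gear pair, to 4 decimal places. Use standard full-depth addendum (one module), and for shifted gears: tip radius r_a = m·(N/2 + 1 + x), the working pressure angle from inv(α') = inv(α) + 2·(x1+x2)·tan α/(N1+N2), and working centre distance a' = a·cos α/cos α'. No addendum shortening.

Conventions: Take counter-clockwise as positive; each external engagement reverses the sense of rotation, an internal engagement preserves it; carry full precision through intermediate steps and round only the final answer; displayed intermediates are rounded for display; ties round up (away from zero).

1.7878

recognized (one external pair, fixed centres): single-mesh tooth geometry, m = 2.195, N1 = 50, N2 = 44
base radii: r_b1 = 51.923875, r_b2 = 45.693010
tip radii: r_a1 = 57.919465, r_a2 = 49.650900
inv(α') = inv(18.876°) + 2·(+0.387-0.380)·tan α/(50+44) = 0.01251119  ⇒  α' = 18.90092°
a' = a·cos α / cos α' = 103.1650·cos 18.876°/cos 18.90092° = 103.180355
action lengths: √(r_a1²−r_b1²) = 25.662728, √(r_a2²−r_b2²) = 19.425774
base pitch p_b = π·m·cos α = 6.524947
CR = (25.662728 + 19.425774 − 103.180355·sin 18.90092°)/6.524947 = 1.787757
contact ratio ≈ 1.7878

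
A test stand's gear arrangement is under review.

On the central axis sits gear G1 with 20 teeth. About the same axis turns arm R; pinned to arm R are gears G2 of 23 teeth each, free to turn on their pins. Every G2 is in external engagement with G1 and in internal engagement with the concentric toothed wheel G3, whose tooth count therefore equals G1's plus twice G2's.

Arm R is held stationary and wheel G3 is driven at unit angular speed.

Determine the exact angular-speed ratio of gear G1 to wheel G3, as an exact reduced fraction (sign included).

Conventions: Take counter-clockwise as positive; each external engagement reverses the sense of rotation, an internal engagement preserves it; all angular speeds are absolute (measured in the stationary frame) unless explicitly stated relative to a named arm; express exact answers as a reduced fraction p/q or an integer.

topology: planetary set — G1 20T / G2 23T / G3 66T, arm = carrier (Willis)
ring teeth: 20 + 2·23 = 66
20(ω_sun−ω_arm) = −66(ω_ring−ω_arm),  ω_arm = 0, ω_ring = 1
ω_sun = 0 − (66/20)(1−0) = -33/10
ω_out/ω_in = -33/10

-33/10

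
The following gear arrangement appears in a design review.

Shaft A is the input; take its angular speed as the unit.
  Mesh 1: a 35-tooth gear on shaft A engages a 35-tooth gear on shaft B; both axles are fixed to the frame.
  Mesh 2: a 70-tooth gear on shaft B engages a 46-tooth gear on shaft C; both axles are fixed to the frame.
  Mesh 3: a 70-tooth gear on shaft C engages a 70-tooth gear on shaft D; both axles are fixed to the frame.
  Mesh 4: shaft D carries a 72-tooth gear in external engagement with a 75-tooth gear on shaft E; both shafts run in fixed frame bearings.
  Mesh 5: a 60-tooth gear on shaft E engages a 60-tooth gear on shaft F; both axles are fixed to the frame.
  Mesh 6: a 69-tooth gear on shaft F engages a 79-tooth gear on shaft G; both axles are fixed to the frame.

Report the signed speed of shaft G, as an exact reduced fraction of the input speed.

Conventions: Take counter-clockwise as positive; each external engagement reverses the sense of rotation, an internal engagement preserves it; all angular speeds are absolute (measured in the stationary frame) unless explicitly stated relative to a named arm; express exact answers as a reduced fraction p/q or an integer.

6-mesh fixed-axis compound train (all bearings frame-fixed)
mesh 1 [35T→35T]: |ω|/ω_in = 1×35/35 = 1, sense flips to −
mesh 2 [70T→46T]: |ω|/ω_in = 1×70/46 = 35/23, sense flips to +
mesh 3 [70T→70T]: |ω|/ω_in = (35/23)×70/70 = 35/23, sense flips to −
mesh 4 [72T→75T]: |ω|/ω_in = (35/23)×72/75 = 168/115, sense flips to +
mesh 5 [60T→60T]: |ω|/ω_in = (168/115)×60/60 = 168/115, sense flips to −
mesh 6 [69T→79T]: |ω|/ω_in = (168/115)×69/79 = 504/395, sense flips to +
signed output speed (× input speed) = 504/395

504/395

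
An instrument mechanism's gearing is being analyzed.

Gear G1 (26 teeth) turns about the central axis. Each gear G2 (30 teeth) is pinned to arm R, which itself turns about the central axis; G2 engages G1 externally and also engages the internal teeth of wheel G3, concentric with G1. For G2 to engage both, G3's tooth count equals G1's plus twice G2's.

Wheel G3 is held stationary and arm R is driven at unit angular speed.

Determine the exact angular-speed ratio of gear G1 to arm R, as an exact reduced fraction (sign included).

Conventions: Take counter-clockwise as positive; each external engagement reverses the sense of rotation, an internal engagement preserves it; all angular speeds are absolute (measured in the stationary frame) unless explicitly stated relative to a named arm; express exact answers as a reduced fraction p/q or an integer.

56/13

topology: planetary set — G1 26T / G2 30T / G3 86T, arm = carrier (Willis)
ring teeth: 26 + 2·30 = 86
26(ω_sun−ω_arm) = −86(ω_ring−ω_arm),  ω_ring = 0, ω_arm = 1
ω_sun = 1 − (86/26)(0−1) = 56/13
ω_out/ω_in = 56/13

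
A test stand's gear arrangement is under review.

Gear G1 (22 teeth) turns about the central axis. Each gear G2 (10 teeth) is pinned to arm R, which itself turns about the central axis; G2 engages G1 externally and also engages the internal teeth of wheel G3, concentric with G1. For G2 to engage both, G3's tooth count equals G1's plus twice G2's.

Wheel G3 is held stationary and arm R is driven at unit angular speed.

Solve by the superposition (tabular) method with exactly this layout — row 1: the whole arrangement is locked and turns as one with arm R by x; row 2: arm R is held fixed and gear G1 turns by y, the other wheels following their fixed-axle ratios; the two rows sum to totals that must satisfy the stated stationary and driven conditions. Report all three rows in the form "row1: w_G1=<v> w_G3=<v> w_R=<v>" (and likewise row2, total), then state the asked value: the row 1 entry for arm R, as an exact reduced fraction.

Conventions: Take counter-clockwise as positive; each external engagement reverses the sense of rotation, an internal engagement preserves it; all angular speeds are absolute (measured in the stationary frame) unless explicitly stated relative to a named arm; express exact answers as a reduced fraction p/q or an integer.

topology: planetary set — G1 22T / G2 10T / G3 42T, arm = carrier (Willis)
row 1: whole set turns with the arm by x
row 2 (arm held, sun turns y): ω_ring = −(22/42)·y, ω_arm = 0
boundary: total ω_ring = x − (22/42)·y = 0 and total ω_arm = x = 1  ⇒  y = 21/11, x = 1
row 2 ring = −(22/42)·21/11 = -1
totals (row 1 + row 2): sun 1 + 21/11 = 32/11, ring 1 + (-1) = 0, arm 1 + 0 = 1
asked cell (row1, arm) = 1

row1: w_G1=1 w_G3=1 w_R=1
row2: w_G1=21/11 w_G3=-1 w_R=0
total: w_G1=32/11 w_G3=0 w_R=1
asked value: 1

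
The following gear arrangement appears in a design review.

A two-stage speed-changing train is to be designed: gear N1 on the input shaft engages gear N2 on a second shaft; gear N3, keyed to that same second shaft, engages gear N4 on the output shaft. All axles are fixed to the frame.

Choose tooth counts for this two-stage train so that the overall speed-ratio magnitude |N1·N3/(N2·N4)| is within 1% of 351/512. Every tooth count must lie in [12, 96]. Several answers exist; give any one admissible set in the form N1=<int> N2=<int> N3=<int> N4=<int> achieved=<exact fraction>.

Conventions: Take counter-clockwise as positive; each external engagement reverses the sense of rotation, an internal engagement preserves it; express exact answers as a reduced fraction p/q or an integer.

topology: fixed-axis compound train — 2 stages, target 351/512
target = 351/512 in lowest terms: an exact hit needs N1·N3 = k·351 and N2·N4 = k·512 for one integer k, every count in [12, 96]; additionally prefer no 1:1 stage (N1 ≠ N2, N3 ≠ N4)
k = 1: N1·N3 = 351 = 13·27, N2·N4 = 512 = 16·32
achieved = 13·27/(16·32) = 351/512; |achieved − target| = 0 ≤ 351/51200 ✓

N1=13 N2=16 N3=27 N4=32 achieved=351/512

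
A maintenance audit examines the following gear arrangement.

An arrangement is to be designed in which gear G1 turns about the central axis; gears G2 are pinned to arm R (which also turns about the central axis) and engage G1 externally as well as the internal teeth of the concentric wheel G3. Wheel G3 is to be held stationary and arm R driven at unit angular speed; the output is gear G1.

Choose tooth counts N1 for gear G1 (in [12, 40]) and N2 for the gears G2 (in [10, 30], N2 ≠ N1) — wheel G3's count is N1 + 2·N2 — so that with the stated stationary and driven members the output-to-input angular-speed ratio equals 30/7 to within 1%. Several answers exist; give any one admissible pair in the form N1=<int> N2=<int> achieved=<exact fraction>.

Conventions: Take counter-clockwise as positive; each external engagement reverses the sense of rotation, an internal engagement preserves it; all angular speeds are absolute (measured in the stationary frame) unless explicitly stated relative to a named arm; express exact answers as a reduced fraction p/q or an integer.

class = planetary set [ratio 30/7 wanted; Willis about the carrier]
Willis with ω_ring = 0: ω_sun/ω_arm = (N1+N3)/N1; set equal to 30/7  ⇒  N3/N1 = 30/7 − 1 = 23/7
N3 = N1 + 2·N2  ⇒  N2/N1 = (N3/N1 − 1)/2 = (23/7 − 1)/2 = 8/7
smallest multiple with N1 ≥ 12 and N2 ≥ 10: k = 2  ⇒  N1 = 2·7 = 14, N2 = 2·8 = 16 (N1 ≤ 40, N2 ≤ 30, N2 ≠ N1 ✓), N3 = 14 + 2·16 = 46
check: (N1+N3)/N1 with N1 = 14, N3 = 46 gives 30/7; |achieved − target| = 0 ≤ 3/70 ✓

N1=14 N2=16 achieved=30/7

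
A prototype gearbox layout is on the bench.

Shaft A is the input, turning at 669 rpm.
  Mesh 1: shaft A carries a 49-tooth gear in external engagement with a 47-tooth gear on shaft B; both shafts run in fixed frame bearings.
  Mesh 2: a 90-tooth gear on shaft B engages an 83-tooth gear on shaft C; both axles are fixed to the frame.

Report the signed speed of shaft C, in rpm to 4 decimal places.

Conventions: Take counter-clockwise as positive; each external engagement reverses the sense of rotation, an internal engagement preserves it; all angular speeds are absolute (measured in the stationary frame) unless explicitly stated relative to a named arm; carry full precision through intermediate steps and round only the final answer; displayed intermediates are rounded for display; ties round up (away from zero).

+756.2907 rpm

recognized (3 fixed axles, 2 meshes): fixed-axis compound train
mesh 1 [49T→47T]: ω = 669.0000×49/47 = 697.4681 rpm, sense flips to −
mesh 2 [90T→83T]: ω = 697.4681×90/83 = 756.2907 rpm, sense flips to +
signed output speed = +756.2907 rpm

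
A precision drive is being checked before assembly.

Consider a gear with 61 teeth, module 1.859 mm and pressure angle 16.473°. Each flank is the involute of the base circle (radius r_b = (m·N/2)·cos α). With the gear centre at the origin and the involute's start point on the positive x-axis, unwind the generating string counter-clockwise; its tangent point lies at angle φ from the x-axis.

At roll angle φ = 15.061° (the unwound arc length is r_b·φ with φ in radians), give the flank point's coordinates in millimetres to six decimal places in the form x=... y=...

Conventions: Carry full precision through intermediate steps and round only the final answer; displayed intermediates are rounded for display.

x=56.218348 y=0.326923

topology: single-mesh involute geometry — m = 1.859, N = 61
pitch radius r_p = m·N/2 = 1.859·61/2 = 56.699500
base radius r_b = r_p·cos α = 56.699500·cos 16.473° = 54.372182
roll angle φ = 15.061° = 0.26286404 rad
x = r_b·(cos φ + φ·sin φ) = 56.218348
y = r_b·(sin φ − φ·cos φ) = 0.326923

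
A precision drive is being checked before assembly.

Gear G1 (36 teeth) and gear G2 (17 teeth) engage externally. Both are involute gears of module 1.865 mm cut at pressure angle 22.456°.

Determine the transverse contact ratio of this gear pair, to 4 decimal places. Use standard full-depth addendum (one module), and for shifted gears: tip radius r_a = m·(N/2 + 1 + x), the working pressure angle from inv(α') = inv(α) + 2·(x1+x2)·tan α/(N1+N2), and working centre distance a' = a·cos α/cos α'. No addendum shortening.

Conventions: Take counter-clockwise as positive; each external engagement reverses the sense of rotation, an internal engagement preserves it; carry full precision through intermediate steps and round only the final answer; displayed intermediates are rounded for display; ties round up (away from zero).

1.5155

topology: single-mesh involute geometry — m = 1.865, 36T/17T pair
base radii: r_b1 = 31.024492, r_b2 = 14.650455
tip radii: r_a1 = 35.435000, r_a2 = 17.717500
no profile shift: α' = α, a' = a
action lengths: √(r_a1²−r_b1²) = 17.120751, √(r_a2²−r_b2²) = 9.963633
base pitch p_b = π·m·cos α = 5.414795
CR = (17.120751 + 9.963633 − 49.422500·sin 22.45600°)/5.414795 = 1.515529
contact ratio ≈ 1.5155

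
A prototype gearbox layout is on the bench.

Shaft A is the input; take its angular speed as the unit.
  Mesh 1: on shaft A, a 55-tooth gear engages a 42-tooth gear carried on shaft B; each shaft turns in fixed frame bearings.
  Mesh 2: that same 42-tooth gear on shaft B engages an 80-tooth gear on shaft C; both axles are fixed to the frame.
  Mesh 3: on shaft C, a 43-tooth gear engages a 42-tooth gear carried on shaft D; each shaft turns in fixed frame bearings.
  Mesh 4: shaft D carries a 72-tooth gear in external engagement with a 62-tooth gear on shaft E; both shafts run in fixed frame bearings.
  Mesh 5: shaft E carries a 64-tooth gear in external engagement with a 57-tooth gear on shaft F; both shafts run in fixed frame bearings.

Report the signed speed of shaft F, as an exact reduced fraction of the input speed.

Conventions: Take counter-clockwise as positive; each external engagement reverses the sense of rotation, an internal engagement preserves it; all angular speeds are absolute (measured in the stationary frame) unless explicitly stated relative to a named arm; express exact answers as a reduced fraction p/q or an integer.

5-mesh fixed-axis compound train (all bearings frame-fixed)
mesh 1 [55T→42T]: |ω|/ω_in = 1×55/42 = 55/42, sense flips to −
mesh 2 [42T→80T]: |ω|/ω_in = (55/42)×42/80 = 11/16, sense flips to +
mesh 3 [43T→42T]: |ω|/ω_in = (11/16)×43/42 = 473/672, sense flips to −
mesh 4 [72T→62T]: |ω|/ω_in = (473/672)×72/62 = 1419/1736, sense flips to +
mesh 5 [64T→57T]: |ω|/ω_in = (1419/1736)×64/57 = 3784/4123, sense flips to −
signed output speed (× input speed) = -3784/4123

-3784/4123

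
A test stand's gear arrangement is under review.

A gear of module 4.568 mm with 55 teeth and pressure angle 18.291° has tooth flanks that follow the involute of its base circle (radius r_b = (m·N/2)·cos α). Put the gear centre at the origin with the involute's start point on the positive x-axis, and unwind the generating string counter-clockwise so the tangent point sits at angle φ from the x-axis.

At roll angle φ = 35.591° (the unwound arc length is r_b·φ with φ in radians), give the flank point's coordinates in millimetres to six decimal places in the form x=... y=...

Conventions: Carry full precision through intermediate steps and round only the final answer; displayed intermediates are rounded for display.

recognized (one wheel, involute flank): single-mesh tooth geometry, m = 4.568, N = 55
pitch radius r_p = m·N/2 = 4.568·55/2 = 125.620000
base radius r_b = r_p·cos α = 125.620000·cos 18.291° = 119.273023
roll angle φ = 35.591° = 0.62118013 rad
x = r_b·(cos φ + φ·sin φ) = 140.111937
y = r_b·(sin φ − φ·cos φ) = 9.166896

x=140.111937 y=9.166896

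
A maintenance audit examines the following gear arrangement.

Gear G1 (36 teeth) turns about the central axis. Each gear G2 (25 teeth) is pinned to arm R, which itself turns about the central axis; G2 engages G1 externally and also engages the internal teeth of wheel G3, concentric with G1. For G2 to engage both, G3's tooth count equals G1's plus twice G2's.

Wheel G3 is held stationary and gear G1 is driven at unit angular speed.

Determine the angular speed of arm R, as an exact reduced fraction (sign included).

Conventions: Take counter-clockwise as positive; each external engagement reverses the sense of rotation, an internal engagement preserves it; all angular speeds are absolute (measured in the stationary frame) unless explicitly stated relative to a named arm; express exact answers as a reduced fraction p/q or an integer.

topology: planetary set — G1 36T / G2 25T / G3 86T, arm = carrier (Willis)
ring teeth: 36 + 2·25 = 86
36(ω_sun−ω_arm) = −86(ω_ring−ω_arm),  ω_ring = 0, ω_sun = 1
36(1−ω_arm) = −86(0−ω_arm)  ⇒  122·ω_arm = 36  ⇒  ω_arm = 18/61
exact speed ratio = 18/61

18/61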